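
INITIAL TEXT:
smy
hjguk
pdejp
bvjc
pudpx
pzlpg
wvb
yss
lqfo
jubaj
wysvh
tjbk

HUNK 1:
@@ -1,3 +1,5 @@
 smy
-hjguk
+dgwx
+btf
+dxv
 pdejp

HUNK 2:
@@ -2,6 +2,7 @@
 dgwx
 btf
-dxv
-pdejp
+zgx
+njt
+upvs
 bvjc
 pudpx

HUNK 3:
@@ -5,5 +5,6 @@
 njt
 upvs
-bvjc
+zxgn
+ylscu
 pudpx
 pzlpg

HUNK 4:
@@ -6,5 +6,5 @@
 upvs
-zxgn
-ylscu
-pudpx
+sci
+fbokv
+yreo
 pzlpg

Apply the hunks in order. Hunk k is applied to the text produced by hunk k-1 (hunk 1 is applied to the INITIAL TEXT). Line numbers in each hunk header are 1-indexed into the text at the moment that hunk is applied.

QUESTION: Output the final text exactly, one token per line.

Answer: smy
dgwx
btf
zgx
njt
upvs
sci
fbokv
yreo
pzlpg
wvb
yss
lqfo
jubaj
wysvh
tjbk

Derivation:
Hunk 1: at line 1 remove [hjguk] add [dgwx,btf,dxv] -> 14 lines: smy dgwx btf dxv pdejp bvjc pudpx pzlpg wvb yss lqfo jubaj wysvh tjbk
Hunk 2: at line 2 remove [dxv,pdejp] add [zgx,njt,upvs] -> 15 lines: smy dgwx btf zgx njt upvs bvjc pudpx pzlpg wvb yss lqfo jubaj wysvh tjbk
Hunk 3: at line 5 remove [bvjc] add [zxgn,ylscu] -> 16 lines: smy dgwx btf zgx njt upvs zxgn ylscu pudpx pzlpg wvb yss lqfo jubaj wysvh tjbk
Hunk 4: at line 6 remove [zxgn,ylscu,pudpx] add [sci,fbokv,yreo] -> 16 lines: smy dgwx btf zgx njt upvs sci fbokv yreo pzlpg wvb yss lqfo jubaj wysvh tjbk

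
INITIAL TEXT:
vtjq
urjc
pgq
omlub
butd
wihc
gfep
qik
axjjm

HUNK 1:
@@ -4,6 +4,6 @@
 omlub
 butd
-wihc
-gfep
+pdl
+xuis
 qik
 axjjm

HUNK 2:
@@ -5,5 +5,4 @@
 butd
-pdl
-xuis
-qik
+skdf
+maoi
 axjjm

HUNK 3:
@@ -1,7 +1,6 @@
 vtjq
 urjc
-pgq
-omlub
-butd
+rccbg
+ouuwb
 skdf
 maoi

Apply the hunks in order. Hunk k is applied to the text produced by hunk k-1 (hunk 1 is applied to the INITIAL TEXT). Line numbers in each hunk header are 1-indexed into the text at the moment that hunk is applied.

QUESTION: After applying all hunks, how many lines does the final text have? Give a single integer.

Hunk 1: at line 4 remove [wihc,gfep] add [pdl,xuis] -> 9 lines: vtjq urjc pgq omlub butd pdl xuis qik axjjm
Hunk 2: at line 5 remove [pdl,xuis,qik] add [skdf,maoi] -> 8 lines: vtjq urjc pgq omlub butd skdf maoi axjjm
Hunk 3: at line 1 remove [pgq,omlub,butd] add [rccbg,ouuwb] -> 7 lines: vtjq urjc rccbg ouuwb skdf maoi axjjm
Final line count: 7

Answer: 7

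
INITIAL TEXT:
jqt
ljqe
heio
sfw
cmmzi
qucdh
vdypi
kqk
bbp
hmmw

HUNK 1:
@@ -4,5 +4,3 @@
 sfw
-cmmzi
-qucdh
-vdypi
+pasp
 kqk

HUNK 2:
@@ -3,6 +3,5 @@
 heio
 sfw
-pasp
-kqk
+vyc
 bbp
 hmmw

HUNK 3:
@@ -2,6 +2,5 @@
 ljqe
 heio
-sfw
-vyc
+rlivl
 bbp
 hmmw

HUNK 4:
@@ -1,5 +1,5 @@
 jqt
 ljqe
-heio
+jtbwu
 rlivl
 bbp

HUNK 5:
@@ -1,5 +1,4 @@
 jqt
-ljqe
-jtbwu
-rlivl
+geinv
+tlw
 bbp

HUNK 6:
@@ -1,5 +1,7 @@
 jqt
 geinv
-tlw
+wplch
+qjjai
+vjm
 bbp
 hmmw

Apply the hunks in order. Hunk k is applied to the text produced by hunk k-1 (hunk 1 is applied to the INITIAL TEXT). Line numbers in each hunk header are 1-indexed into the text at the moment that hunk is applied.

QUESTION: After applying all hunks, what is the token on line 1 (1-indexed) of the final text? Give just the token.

Answer: jqt

Derivation:
Hunk 1: at line 4 remove [cmmzi,qucdh,vdypi] add [pasp] -> 8 lines: jqt ljqe heio sfw pasp kqk bbp hmmw
Hunk 2: at line 3 remove [pasp,kqk] add [vyc] -> 7 lines: jqt ljqe heio sfw vyc bbp hmmw
Hunk 3: at line 2 remove [sfw,vyc] add [rlivl] -> 6 lines: jqt ljqe heio rlivl bbp hmmw
Hunk 4: at line 1 remove [heio] add [jtbwu] -> 6 lines: jqt ljqe jtbwu rlivl bbp hmmw
Hunk 5: at line 1 remove [ljqe,jtbwu,rlivl] add [geinv,tlw] -> 5 lines: jqt geinv tlw bbp hmmw
Hunk 6: at line 1 remove [tlw] add [wplch,qjjai,vjm] -> 7 lines: jqt geinv wplch qjjai vjm bbp hmmw
Final line 1: jqt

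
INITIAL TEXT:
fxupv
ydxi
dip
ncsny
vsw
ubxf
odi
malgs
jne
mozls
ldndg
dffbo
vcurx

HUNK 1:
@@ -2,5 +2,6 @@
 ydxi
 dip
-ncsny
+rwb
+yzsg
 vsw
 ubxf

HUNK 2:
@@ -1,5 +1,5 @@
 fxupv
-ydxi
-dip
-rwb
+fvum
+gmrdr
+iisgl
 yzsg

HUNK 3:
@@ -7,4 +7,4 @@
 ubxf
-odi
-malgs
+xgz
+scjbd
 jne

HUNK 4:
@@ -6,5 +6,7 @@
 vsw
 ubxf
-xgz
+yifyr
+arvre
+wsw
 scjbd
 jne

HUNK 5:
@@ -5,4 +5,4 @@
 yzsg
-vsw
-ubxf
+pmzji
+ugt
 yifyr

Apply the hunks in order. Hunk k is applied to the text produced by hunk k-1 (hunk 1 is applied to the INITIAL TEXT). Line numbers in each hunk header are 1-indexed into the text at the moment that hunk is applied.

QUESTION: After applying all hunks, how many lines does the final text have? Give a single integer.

Answer: 16

Derivation:
Hunk 1: at line 2 remove [ncsny] add [rwb,yzsg] -> 14 lines: fxupv ydxi dip rwb yzsg vsw ubxf odi malgs jne mozls ldndg dffbo vcurx
Hunk 2: at line 1 remove [ydxi,dip,rwb] add [fvum,gmrdr,iisgl] -> 14 lines: fxupv fvum gmrdr iisgl yzsg vsw ubxf odi malgs jne mozls ldndg dffbo vcurx
Hunk 3: at line 7 remove [odi,malgs] add [xgz,scjbd] -> 14 lines: fxupv fvum gmrdr iisgl yzsg vsw ubxf xgz scjbd jne mozls ldndg dffbo vcurx
Hunk 4: at line 6 remove [xgz] add [yifyr,arvre,wsw] -> 16 lines: fxupv fvum gmrdr iisgl yzsg vsw ubxf yifyr arvre wsw scjbd jne mozls ldndg dffbo vcurx
Hunk 5: at line 5 remove [vsw,ubxf] add [pmzji,ugt] -> 16 lines: fxupv fvum gmrdr iisgl yzsg pmzji ugt yifyr arvre wsw scjbd jne mozls ldndg dffbo vcurx
Final line count: 16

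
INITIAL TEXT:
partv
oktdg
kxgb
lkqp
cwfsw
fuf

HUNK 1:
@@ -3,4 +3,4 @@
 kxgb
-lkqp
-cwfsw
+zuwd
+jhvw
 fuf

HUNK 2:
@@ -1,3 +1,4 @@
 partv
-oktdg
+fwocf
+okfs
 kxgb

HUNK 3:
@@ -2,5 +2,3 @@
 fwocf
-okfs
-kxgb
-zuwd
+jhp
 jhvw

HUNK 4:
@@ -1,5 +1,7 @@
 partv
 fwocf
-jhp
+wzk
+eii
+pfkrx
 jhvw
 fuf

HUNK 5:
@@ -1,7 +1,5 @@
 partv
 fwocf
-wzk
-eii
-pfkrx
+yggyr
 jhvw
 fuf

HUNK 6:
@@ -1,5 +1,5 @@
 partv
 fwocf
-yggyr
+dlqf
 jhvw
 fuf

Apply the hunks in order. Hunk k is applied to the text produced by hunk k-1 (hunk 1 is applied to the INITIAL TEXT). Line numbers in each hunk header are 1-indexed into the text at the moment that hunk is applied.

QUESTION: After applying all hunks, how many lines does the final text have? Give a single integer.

Answer: 5

Derivation:
Hunk 1: at line 3 remove [lkqp,cwfsw] add [zuwd,jhvw] -> 6 lines: partv oktdg kxgb zuwd jhvw fuf
Hunk 2: at line 1 remove [oktdg] add [fwocf,okfs] -> 7 lines: partv fwocf okfs kxgb zuwd jhvw fuf
Hunk 3: at line 2 remove [okfs,kxgb,zuwd] add [jhp] -> 5 lines: partv fwocf jhp jhvw fuf
Hunk 4: at line 1 remove [jhp] add [wzk,eii,pfkrx] -> 7 lines: partv fwocf wzk eii pfkrx jhvw fuf
Hunk 5: at line 1 remove [wzk,eii,pfkrx] add [yggyr] -> 5 lines: partv fwocf yggyr jhvw fuf
Hunk 6: at line 1 remove [yggyr] add [dlqf] -> 5 lines: partv fwocf dlqf jhvw fuf
Final line count: 5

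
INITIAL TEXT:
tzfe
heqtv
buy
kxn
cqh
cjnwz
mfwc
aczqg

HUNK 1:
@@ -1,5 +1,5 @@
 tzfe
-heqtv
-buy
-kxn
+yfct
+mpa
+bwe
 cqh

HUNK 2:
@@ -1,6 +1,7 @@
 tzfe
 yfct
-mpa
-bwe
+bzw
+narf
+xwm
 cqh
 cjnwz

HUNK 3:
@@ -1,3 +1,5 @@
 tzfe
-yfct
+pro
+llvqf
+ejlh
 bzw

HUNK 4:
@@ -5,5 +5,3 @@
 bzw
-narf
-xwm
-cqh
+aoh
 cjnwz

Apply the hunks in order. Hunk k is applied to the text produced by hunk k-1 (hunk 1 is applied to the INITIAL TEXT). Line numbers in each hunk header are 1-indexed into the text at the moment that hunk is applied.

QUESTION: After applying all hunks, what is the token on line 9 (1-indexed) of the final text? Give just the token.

Answer: aczqg

Derivation:
Hunk 1: at line 1 remove [heqtv,buy,kxn] add [yfct,mpa,bwe] -> 8 lines: tzfe yfct mpa bwe cqh cjnwz mfwc aczqg
Hunk 2: at line 1 remove [mpa,bwe] add [bzw,narf,xwm] -> 9 lines: tzfe yfct bzw narf xwm cqh cjnwz mfwc aczqg
Hunk 3: at line 1 remove [yfct] add [pro,llvqf,ejlh] -> 11 lines: tzfe pro llvqf ejlh bzw narf xwm cqh cjnwz mfwc aczqg
Hunk 4: at line 5 remove [narf,xwm,cqh] add [aoh] -> 9 lines: tzfe pro llvqf ejlh bzw aoh cjnwz mfwc aczqg
Final line 9: aczqg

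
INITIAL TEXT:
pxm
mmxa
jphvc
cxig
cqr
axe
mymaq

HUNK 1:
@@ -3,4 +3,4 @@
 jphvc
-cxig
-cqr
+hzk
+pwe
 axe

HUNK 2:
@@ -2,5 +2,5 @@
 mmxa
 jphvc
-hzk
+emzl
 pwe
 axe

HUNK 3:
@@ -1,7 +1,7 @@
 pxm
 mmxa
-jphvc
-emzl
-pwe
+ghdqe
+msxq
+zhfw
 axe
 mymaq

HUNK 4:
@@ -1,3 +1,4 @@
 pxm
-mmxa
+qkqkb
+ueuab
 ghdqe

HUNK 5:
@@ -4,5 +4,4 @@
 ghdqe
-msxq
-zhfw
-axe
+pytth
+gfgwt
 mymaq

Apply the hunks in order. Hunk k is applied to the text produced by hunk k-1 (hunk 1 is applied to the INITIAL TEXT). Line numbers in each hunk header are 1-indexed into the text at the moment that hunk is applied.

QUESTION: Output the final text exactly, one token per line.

Answer: pxm
qkqkb
ueuab
ghdqe
pytth
gfgwt
mymaq

Derivation:
Hunk 1: at line 3 remove [cxig,cqr] add [hzk,pwe] -> 7 lines: pxm mmxa jphvc hzk pwe axe mymaq
Hunk 2: at line 2 remove [hzk] add [emzl] -> 7 lines: pxm mmxa jphvc emzl pwe axe mymaq
Hunk 3: at line 1 remove [jphvc,emzl,pwe] add [ghdqe,msxq,zhfw] -> 7 lines: pxm mmxa ghdqe msxq zhfw axe mymaq
Hunk 4: at line 1 remove [mmxa] add [qkqkb,ueuab] -> 8 lines: pxm qkqkb ueuab ghdqe msxq zhfw axe mymaq
Hunk 5: at line 4 remove [msxq,zhfw,axe] add [pytth,gfgwt] -> 7 lines: pxm qkqkb ueuab ghdqe pytth gfgwt mymaq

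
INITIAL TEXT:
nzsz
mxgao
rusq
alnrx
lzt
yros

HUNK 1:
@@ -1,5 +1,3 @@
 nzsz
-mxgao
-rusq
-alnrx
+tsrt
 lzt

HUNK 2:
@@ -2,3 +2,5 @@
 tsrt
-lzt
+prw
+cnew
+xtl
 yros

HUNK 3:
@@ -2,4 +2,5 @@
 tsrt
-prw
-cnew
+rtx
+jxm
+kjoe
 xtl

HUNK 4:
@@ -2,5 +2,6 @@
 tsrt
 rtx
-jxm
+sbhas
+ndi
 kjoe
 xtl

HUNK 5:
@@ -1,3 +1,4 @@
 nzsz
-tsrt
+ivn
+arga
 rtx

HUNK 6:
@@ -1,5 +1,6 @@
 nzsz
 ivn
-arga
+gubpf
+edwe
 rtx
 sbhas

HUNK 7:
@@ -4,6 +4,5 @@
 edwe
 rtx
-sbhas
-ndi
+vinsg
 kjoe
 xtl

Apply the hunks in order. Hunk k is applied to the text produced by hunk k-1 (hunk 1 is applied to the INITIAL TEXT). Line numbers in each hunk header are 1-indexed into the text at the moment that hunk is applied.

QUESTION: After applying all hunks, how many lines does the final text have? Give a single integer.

Hunk 1: at line 1 remove [mxgao,rusq,alnrx] add [tsrt] -> 4 lines: nzsz tsrt lzt yros
Hunk 2: at line 2 remove [lzt] add [prw,cnew,xtl] -> 6 lines: nzsz tsrt prw cnew xtl yros
Hunk 3: at line 2 remove [prw,cnew] add [rtx,jxm,kjoe] -> 7 lines: nzsz tsrt rtx jxm kjoe xtl yros
Hunk 4: at line 2 remove [jxm] add [sbhas,ndi] -> 8 lines: nzsz tsrt rtx sbhas ndi kjoe xtl yros
Hunk 5: at line 1 remove [tsrt] add [ivn,arga] -> 9 lines: nzsz ivn arga rtx sbhas ndi kjoe xtl yros
Hunk 6: at line 1 remove [arga] add [gubpf,edwe] -> 10 lines: nzsz ivn gubpf edwe rtx sbhas ndi kjoe xtl yros
Hunk 7: at line 4 remove [sbhas,ndi] add [vinsg] -> 9 lines: nzsz ivn gubpf edwe rtx vinsg kjoe xtl yros
Final line count: 9

Answer: 9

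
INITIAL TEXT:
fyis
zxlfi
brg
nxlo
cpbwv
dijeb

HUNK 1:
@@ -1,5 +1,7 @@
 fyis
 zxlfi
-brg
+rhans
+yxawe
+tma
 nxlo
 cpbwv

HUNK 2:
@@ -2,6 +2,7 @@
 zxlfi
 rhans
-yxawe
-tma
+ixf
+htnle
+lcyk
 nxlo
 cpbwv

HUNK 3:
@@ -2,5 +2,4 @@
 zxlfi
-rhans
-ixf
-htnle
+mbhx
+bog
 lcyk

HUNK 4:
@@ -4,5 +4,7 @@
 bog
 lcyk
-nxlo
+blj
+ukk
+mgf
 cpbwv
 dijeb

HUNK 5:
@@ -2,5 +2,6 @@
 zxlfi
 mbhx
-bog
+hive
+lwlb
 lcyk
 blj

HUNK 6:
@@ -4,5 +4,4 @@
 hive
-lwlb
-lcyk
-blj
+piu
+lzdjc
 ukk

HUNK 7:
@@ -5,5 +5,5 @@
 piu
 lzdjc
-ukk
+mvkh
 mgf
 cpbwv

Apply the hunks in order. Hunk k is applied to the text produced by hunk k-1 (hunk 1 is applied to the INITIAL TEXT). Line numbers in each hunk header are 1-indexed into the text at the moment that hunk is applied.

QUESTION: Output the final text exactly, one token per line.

Answer: fyis
zxlfi
mbhx
hive
piu
lzdjc
mvkh
mgf
cpbwv
dijeb

Derivation:
Hunk 1: at line 1 remove [brg] add [rhans,yxawe,tma] -> 8 lines: fyis zxlfi rhans yxawe tma nxlo cpbwv dijeb
Hunk 2: at line 2 remove [yxawe,tma] add [ixf,htnle,lcyk] -> 9 lines: fyis zxlfi rhans ixf htnle lcyk nxlo cpbwv dijeb
Hunk 3: at line 2 remove [rhans,ixf,htnle] add [mbhx,bog] -> 8 lines: fyis zxlfi mbhx bog lcyk nxlo cpbwv dijeb
Hunk 4: at line 4 remove [nxlo] add [blj,ukk,mgf] -> 10 lines: fyis zxlfi mbhx bog lcyk blj ukk mgf cpbwv dijeb
Hunk 5: at line 2 remove [bog] add [hive,lwlb] -> 11 lines: fyis zxlfi mbhx hive lwlb lcyk blj ukk mgf cpbwv dijeb
Hunk 6: at line 4 remove [lwlb,lcyk,blj] add [piu,lzdjc] -> 10 lines: fyis zxlfi mbhx hive piu lzdjc ukk mgf cpbwv dijeb
Hunk 7: at line 5 remove [ukk] add [mvkh] -> 10 lines: fyis zxlfi mbhx hive piu lzdjc mvkh mgf cpbwv dijeb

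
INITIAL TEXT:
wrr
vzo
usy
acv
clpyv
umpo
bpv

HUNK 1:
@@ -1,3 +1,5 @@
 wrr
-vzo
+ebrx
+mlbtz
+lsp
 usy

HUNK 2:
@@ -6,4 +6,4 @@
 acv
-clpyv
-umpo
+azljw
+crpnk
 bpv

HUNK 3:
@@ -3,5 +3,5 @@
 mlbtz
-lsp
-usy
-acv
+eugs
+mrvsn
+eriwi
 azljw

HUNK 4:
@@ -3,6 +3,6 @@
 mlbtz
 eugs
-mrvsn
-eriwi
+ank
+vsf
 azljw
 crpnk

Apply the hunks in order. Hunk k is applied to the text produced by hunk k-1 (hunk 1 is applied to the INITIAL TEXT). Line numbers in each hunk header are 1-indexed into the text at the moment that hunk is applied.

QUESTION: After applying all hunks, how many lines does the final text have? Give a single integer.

Answer: 9

Derivation:
Hunk 1: at line 1 remove [vzo] add [ebrx,mlbtz,lsp] -> 9 lines: wrr ebrx mlbtz lsp usy acv clpyv umpo bpv
Hunk 2: at line 6 remove [clpyv,umpo] add [azljw,crpnk] -> 9 lines: wrr ebrx mlbtz lsp usy acv azljw crpnk bpv
Hunk 3: at line 3 remove [lsp,usy,acv] add [eugs,mrvsn,eriwi] -> 9 lines: wrr ebrx mlbtz eugs mrvsn eriwi azljw crpnk bpv
Hunk 4: at line 3 remove [mrvsn,eriwi] add [ank,vsf] -> 9 lines: wrr ebrx mlbtz eugs ank vsf azljw crpnk bpv
Final line count: 9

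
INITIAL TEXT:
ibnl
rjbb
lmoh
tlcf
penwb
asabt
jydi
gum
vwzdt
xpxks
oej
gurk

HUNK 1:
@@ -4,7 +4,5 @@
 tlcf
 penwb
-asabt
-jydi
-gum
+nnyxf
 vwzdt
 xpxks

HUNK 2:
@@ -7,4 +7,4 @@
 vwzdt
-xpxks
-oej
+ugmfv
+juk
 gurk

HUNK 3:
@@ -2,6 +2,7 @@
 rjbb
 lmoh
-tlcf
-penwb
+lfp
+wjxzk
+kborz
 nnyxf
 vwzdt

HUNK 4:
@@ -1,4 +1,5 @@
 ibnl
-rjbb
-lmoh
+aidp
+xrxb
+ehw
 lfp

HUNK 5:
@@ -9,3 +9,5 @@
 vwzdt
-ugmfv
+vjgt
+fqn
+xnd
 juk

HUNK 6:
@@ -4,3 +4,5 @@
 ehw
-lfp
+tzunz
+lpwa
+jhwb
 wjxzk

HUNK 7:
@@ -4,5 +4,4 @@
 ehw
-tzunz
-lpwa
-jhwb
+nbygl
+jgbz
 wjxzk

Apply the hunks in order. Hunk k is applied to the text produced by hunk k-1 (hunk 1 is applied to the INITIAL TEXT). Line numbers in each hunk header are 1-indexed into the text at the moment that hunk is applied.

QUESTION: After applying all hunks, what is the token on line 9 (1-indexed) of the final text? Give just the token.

Answer: nnyxf

Derivation:
Hunk 1: at line 4 remove [asabt,jydi,gum] add [nnyxf] -> 10 lines: ibnl rjbb lmoh tlcf penwb nnyxf vwzdt xpxks oej gurk
Hunk 2: at line 7 remove [xpxks,oej] add [ugmfv,juk] -> 10 lines: ibnl rjbb lmoh tlcf penwb nnyxf vwzdt ugmfv juk gurk
Hunk 3: at line 2 remove [tlcf,penwb] add [lfp,wjxzk,kborz] -> 11 lines: ibnl rjbb lmoh lfp wjxzk kborz nnyxf vwzdt ugmfv juk gurk
Hunk 4: at line 1 remove [rjbb,lmoh] add [aidp,xrxb,ehw] -> 12 lines: ibnl aidp xrxb ehw lfp wjxzk kborz nnyxf vwzdt ugmfv juk gurk
Hunk 5: at line 9 remove [ugmfv] add [vjgt,fqn,xnd] -> 14 lines: ibnl aidp xrxb ehw lfp wjxzk kborz nnyxf vwzdt vjgt fqn xnd juk gurk
Hunk 6: at line 4 remove [lfp] add [tzunz,lpwa,jhwb] -> 16 lines: ibnl aidp xrxb ehw tzunz lpwa jhwb wjxzk kborz nnyxf vwzdt vjgt fqn xnd juk gurk
Hunk 7: at line 4 remove [tzunz,lpwa,jhwb] add [nbygl,jgbz] -> 15 lines: ibnl aidp xrxb ehw nbygl jgbz wjxzk kborz nnyxf vwzdt vjgt fqn xnd juk gurk
Final line 9: nnyxf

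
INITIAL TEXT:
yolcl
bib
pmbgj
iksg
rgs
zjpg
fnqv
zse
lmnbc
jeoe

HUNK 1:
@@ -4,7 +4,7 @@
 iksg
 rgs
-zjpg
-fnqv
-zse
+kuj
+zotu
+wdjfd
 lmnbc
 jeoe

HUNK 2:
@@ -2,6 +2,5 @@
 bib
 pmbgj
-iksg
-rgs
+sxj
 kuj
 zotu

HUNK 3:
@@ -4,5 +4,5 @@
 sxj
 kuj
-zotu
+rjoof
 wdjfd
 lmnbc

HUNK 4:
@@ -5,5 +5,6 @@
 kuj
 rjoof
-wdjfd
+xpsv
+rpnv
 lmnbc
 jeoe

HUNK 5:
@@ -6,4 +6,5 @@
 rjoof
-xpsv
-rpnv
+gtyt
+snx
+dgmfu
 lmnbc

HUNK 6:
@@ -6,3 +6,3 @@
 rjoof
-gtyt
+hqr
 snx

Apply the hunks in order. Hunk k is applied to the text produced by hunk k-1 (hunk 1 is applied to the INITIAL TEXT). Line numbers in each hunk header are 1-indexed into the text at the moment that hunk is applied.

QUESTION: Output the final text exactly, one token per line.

Hunk 1: at line 4 remove [zjpg,fnqv,zse] add [kuj,zotu,wdjfd] -> 10 lines: yolcl bib pmbgj iksg rgs kuj zotu wdjfd lmnbc jeoe
Hunk 2: at line 2 remove [iksg,rgs] add [sxj] -> 9 lines: yolcl bib pmbgj sxj kuj zotu wdjfd lmnbc jeoe
Hunk 3: at line 4 remove [zotu] add [rjoof] -> 9 lines: yolcl bib pmbgj sxj kuj rjoof wdjfd lmnbc jeoe
Hunk 4: at line 5 remove [wdjfd] add [xpsv,rpnv] -> 10 lines: yolcl bib pmbgj sxj kuj rjoof xpsv rpnv lmnbc jeoe
Hunk 5: at line 6 remove [xpsv,rpnv] add [gtyt,snx,dgmfu] -> 11 lines: yolcl bib pmbgj sxj kuj rjoof gtyt snx dgmfu lmnbc jeoe
Hunk 6: at line 6 remove [gtyt] add [hqr] -> 11 lines: yolcl bib pmbgj sxj kuj rjoof hqr snx dgmfu lmnbc jeoe

Answer: yolcl
bib
pmbgj
sxj
kuj
rjoof
hqr
snx
dgmfu
lmnbc
jeoe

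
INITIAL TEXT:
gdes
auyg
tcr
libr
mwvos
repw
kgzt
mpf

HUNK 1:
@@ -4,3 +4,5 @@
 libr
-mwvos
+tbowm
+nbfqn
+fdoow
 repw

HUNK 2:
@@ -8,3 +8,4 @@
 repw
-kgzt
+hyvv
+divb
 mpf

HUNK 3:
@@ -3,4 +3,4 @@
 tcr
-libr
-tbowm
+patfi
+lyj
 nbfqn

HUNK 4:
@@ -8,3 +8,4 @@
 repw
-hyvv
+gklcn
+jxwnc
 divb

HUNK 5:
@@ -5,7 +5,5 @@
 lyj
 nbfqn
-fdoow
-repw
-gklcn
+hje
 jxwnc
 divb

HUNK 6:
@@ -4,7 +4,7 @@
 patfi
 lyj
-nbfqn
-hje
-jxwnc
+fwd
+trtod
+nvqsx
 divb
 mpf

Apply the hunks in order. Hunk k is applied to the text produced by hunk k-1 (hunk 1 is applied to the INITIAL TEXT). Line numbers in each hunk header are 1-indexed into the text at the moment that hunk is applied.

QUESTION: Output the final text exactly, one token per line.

Hunk 1: at line 4 remove [mwvos] add [tbowm,nbfqn,fdoow] -> 10 lines: gdes auyg tcr libr tbowm nbfqn fdoow repw kgzt mpf
Hunk 2: at line 8 remove [kgzt] add [hyvv,divb] -> 11 lines: gdes auyg tcr libr tbowm nbfqn fdoow repw hyvv divb mpf
Hunk 3: at line 3 remove [libr,tbowm] add [patfi,lyj] -> 11 lines: gdes auyg tcr patfi lyj nbfqn fdoow repw hyvv divb mpf
Hunk 4: at line 8 remove [hyvv] add [gklcn,jxwnc] -> 12 lines: gdes auyg tcr patfi lyj nbfqn fdoow repw gklcn jxwnc divb mpf
Hunk 5: at line 5 remove [fdoow,repw,gklcn] add [hje] -> 10 lines: gdes auyg tcr patfi lyj nbfqn hje jxwnc divb mpf
Hunk 6: at line 4 remove [nbfqn,hje,jxwnc] add [fwd,trtod,nvqsx] -> 10 lines: gdes auyg tcr patfi lyj fwd trtod nvqsx divb mpf

Answer: gdes
auyg
tcr
patfi
lyj
fwd
trtod
nvqsx
divb
mpf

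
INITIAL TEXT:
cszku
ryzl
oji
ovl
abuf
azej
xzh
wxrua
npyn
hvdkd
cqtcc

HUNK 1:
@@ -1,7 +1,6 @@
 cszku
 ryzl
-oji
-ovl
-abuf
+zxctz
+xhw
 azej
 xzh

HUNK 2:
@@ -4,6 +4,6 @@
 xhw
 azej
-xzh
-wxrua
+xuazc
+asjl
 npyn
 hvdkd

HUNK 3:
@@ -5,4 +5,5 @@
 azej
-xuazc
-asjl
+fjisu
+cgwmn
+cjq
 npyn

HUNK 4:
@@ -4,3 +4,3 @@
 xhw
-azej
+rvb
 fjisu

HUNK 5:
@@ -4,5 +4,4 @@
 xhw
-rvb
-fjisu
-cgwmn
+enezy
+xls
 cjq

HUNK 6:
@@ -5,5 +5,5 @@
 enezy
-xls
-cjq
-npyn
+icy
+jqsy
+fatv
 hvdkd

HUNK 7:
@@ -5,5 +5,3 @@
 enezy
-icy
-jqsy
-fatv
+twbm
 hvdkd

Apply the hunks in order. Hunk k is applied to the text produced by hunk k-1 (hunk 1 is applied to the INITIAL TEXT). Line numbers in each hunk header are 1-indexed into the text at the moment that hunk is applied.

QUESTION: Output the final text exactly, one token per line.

Hunk 1: at line 1 remove [oji,ovl,abuf] add [zxctz,xhw] -> 10 lines: cszku ryzl zxctz xhw azej xzh wxrua npyn hvdkd cqtcc
Hunk 2: at line 4 remove [xzh,wxrua] add [xuazc,asjl] -> 10 lines: cszku ryzl zxctz xhw azej xuazc asjl npyn hvdkd cqtcc
Hunk 3: at line 5 remove [xuazc,asjl] add [fjisu,cgwmn,cjq] -> 11 lines: cszku ryzl zxctz xhw azej fjisu cgwmn cjq npyn hvdkd cqtcc
Hunk 4: at line 4 remove [azej] add [rvb] -> 11 lines: cszku ryzl zxctz xhw rvb fjisu cgwmn cjq npyn hvdkd cqtcc
Hunk 5: at line 4 remove [rvb,fjisu,cgwmn] add [enezy,xls] -> 10 lines: cszku ryzl zxctz xhw enezy xls cjq npyn hvdkd cqtcc
Hunk 6: at line 5 remove [xls,cjq,npyn] add [icy,jqsy,fatv] -> 10 lines: cszku ryzl zxctz xhw enezy icy jqsy fatv hvdkd cqtcc
Hunk 7: at line 5 remove [icy,jqsy,fatv] add [twbm] -> 8 lines: cszku ryzl zxctz xhw enezy twbm hvdkd cqtcc

Answer: cszku
ryzl
zxctz
xhw
enezy
twbm
hvdkd
cqtcc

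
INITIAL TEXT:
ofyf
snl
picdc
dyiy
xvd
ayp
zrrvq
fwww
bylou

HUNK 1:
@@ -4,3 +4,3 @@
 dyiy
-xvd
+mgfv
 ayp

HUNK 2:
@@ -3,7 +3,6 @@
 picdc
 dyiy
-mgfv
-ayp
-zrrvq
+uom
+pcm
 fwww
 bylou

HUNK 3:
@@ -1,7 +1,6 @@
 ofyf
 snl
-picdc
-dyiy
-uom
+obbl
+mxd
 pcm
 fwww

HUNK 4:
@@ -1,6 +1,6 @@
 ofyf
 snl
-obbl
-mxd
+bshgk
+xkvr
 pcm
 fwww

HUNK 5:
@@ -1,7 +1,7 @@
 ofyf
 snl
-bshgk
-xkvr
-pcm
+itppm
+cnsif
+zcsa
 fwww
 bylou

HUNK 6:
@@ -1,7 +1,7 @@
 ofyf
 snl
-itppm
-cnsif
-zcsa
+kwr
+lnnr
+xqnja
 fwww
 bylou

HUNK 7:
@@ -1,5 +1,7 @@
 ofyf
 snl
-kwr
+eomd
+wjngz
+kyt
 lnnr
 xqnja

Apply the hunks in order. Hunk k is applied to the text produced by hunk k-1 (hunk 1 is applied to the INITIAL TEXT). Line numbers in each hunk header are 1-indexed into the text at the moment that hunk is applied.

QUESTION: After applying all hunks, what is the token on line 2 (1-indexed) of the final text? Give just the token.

Answer: snl

Derivation:
Hunk 1: at line 4 remove [xvd] add [mgfv] -> 9 lines: ofyf snl picdc dyiy mgfv ayp zrrvq fwww bylou
Hunk 2: at line 3 remove [mgfv,ayp,zrrvq] add [uom,pcm] -> 8 lines: ofyf snl picdc dyiy uom pcm fwww bylou
Hunk 3: at line 1 remove [picdc,dyiy,uom] add [obbl,mxd] -> 7 lines: ofyf snl obbl mxd pcm fwww bylou
Hunk 4: at line 1 remove [obbl,mxd] add [bshgk,xkvr] -> 7 lines: ofyf snl bshgk xkvr pcm fwww bylou
Hunk 5: at line 1 remove [bshgk,xkvr,pcm] add [itppm,cnsif,zcsa] -> 7 lines: ofyf snl itppm cnsif zcsa fwww bylou
Hunk 6: at line 1 remove [itppm,cnsif,zcsa] add [kwr,lnnr,xqnja] -> 7 lines: ofyf snl kwr lnnr xqnja fwww bylou
Hunk 7: at line 1 remove [kwr] add [eomd,wjngz,kyt] -> 9 lines: ofyf snl eomd wjngz kyt lnnr xqnja fwww bylou
Final line 2: snl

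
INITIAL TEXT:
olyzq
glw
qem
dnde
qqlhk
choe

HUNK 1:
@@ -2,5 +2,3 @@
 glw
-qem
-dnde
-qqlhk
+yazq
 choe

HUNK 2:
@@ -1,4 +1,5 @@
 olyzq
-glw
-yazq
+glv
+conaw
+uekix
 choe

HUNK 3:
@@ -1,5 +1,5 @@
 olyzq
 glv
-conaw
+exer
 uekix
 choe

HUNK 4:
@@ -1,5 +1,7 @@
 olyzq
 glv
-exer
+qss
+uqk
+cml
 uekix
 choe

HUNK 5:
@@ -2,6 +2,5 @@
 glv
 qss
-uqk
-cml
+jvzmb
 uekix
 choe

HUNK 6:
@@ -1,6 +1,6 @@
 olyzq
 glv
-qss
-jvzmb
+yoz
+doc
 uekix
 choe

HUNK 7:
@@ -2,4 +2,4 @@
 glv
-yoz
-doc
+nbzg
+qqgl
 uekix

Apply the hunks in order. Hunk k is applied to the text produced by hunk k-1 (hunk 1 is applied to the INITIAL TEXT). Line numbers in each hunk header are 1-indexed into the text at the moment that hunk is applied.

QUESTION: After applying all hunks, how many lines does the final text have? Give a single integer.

Answer: 6

Derivation:
Hunk 1: at line 2 remove [qem,dnde,qqlhk] add [yazq] -> 4 lines: olyzq glw yazq choe
Hunk 2: at line 1 remove [glw,yazq] add [glv,conaw,uekix] -> 5 lines: olyzq glv conaw uekix choe
Hunk 3: at line 1 remove [conaw] add [exer] -> 5 lines: olyzq glv exer uekix choe
Hunk 4: at line 1 remove [exer] add [qss,uqk,cml] -> 7 lines: olyzq glv qss uqk cml uekix choe
Hunk 5: at line 2 remove [uqk,cml] add [jvzmb] -> 6 lines: olyzq glv qss jvzmb uekix choe
Hunk 6: at line 1 remove [qss,jvzmb] add [yoz,doc] -> 6 lines: olyzq glv yoz doc uekix choe
Hunk 7: at line 2 remove [yoz,doc] add [nbzg,qqgl] -> 6 lines: olyzq glv nbzg qqgl uekix choe
Final line count: 6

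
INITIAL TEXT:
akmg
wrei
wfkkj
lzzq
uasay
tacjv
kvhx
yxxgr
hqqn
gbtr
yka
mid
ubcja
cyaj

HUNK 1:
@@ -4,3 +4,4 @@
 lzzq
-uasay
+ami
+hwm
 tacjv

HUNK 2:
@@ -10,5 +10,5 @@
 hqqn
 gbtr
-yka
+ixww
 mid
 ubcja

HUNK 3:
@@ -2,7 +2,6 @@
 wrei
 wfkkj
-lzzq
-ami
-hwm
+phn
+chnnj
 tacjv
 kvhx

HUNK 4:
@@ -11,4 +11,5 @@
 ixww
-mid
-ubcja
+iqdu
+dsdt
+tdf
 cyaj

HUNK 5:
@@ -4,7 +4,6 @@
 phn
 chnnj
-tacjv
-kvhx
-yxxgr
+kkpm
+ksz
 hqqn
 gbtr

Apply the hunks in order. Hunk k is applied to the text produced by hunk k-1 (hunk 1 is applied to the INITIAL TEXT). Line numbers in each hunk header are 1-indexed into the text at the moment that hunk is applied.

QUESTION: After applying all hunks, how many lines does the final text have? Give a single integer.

Hunk 1: at line 4 remove [uasay] add [ami,hwm] -> 15 lines: akmg wrei wfkkj lzzq ami hwm tacjv kvhx yxxgr hqqn gbtr yka mid ubcja cyaj
Hunk 2: at line 10 remove [yka] add [ixww] -> 15 lines: akmg wrei wfkkj lzzq ami hwm tacjv kvhx yxxgr hqqn gbtr ixww mid ubcja cyaj
Hunk 3: at line 2 remove [lzzq,ami,hwm] add [phn,chnnj] -> 14 lines: akmg wrei wfkkj phn chnnj tacjv kvhx yxxgr hqqn gbtr ixww mid ubcja cyaj
Hunk 4: at line 11 remove [mid,ubcja] add [iqdu,dsdt,tdf] -> 15 lines: akmg wrei wfkkj phn chnnj tacjv kvhx yxxgr hqqn gbtr ixww iqdu dsdt tdf cyaj
Hunk 5: at line 4 remove [tacjv,kvhx,yxxgr] add [kkpm,ksz] -> 14 lines: akmg wrei wfkkj phn chnnj kkpm ksz hqqn gbtr ixww iqdu dsdt tdf cyaj
Final line count: 14

Answer: 14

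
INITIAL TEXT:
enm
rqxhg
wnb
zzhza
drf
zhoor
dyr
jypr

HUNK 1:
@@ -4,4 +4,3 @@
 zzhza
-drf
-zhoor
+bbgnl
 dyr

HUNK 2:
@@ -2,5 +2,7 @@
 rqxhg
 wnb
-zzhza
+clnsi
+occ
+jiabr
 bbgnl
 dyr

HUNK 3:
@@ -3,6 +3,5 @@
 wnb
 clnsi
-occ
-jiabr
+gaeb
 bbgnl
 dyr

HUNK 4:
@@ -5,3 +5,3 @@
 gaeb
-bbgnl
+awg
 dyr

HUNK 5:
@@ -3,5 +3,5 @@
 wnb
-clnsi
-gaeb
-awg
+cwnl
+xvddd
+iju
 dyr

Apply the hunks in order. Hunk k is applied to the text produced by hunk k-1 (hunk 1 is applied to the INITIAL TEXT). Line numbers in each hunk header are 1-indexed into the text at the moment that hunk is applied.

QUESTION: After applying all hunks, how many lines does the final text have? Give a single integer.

Hunk 1: at line 4 remove [drf,zhoor] add [bbgnl] -> 7 lines: enm rqxhg wnb zzhza bbgnl dyr jypr
Hunk 2: at line 2 remove [zzhza] add [clnsi,occ,jiabr] -> 9 lines: enm rqxhg wnb clnsi occ jiabr bbgnl dyr jypr
Hunk 3: at line 3 remove [occ,jiabr] add [gaeb] -> 8 lines: enm rqxhg wnb clnsi gaeb bbgnl dyr jypr
Hunk 4: at line 5 remove [bbgnl] add [awg] -> 8 lines: enm rqxhg wnb clnsi gaeb awg dyr jypr
Hunk 5: at line 3 remove [clnsi,gaeb,awg] add [cwnl,xvddd,iju] -> 8 lines: enm rqxhg wnb cwnl xvddd iju dyr jypr
Final line count: 8

Answer: 8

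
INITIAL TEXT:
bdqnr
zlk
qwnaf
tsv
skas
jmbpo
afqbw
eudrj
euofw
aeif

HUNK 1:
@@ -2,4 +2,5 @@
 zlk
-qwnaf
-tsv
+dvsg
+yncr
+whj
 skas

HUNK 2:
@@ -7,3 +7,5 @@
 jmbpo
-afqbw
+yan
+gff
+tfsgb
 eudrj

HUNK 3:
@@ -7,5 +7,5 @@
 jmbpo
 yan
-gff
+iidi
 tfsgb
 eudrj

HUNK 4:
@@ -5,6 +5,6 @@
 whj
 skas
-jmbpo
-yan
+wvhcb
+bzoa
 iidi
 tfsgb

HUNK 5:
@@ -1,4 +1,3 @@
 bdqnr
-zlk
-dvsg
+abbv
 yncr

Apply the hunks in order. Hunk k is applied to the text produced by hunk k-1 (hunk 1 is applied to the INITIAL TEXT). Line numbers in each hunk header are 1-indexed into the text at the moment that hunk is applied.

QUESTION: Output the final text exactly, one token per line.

Hunk 1: at line 2 remove [qwnaf,tsv] add [dvsg,yncr,whj] -> 11 lines: bdqnr zlk dvsg yncr whj skas jmbpo afqbw eudrj euofw aeif
Hunk 2: at line 7 remove [afqbw] add [yan,gff,tfsgb] -> 13 lines: bdqnr zlk dvsg yncr whj skas jmbpo yan gff tfsgb eudrj euofw aeif
Hunk 3: at line 7 remove [gff] add [iidi] -> 13 lines: bdqnr zlk dvsg yncr whj skas jmbpo yan iidi tfsgb eudrj euofw aeif
Hunk 4: at line 5 remove [jmbpo,yan] add [wvhcb,bzoa] -> 13 lines: bdqnr zlk dvsg yncr whj skas wvhcb bzoa iidi tfsgb eudrj euofw aeif
Hunk 5: at line 1 remove [zlk,dvsg] add [abbv] -> 12 lines: bdqnr abbv yncr whj skas wvhcb bzoa iidi tfsgb eudrj euofw aeif

Answer: bdqnr
abbv
yncr
whj
skas
wvhcb
bzoa
iidi
tfsgb
eudrj
euofw
aeif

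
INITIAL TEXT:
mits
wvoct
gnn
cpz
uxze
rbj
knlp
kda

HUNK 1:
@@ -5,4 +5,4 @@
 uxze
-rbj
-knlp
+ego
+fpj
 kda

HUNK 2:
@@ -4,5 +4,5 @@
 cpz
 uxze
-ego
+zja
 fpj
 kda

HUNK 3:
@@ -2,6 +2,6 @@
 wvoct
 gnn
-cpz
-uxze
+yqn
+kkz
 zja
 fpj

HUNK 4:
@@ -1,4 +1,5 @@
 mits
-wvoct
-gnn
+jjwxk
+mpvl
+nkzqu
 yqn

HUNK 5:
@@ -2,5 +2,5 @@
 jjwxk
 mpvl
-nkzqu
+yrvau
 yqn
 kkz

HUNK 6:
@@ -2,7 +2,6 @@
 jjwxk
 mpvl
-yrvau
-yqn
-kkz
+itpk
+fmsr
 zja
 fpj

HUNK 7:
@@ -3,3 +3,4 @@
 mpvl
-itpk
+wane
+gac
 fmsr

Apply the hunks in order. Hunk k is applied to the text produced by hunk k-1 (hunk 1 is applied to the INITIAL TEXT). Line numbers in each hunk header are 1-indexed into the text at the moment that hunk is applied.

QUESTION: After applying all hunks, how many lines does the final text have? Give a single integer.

Answer: 9

Derivation:
Hunk 1: at line 5 remove [rbj,knlp] add [ego,fpj] -> 8 lines: mits wvoct gnn cpz uxze ego fpj kda
Hunk 2: at line 4 remove [ego] add [zja] -> 8 lines: mits wvoct gnn cpz uxze zja fpj kda
Hunk 3: at line 2 remove [cpz,uxze] add [yqn,kkz] -> 8 lines: mits wvoct gnn yqn kkz zja fpj kda
Hunk 4: at line 1 remove [wvoct,gnn] add [jjwxk,mpvl,nkzqu] -> 9 lines: mits jjwxk mpvl nkzqu yqn kkz zja fpj kda
Hunk 5: at line 2 remove [nkzqu] add [yrvau] -> 9 lines: mits jjwxk mpvl yrvau yqn kkz zja fpj kda
Hunk 6: at line 2 remove [yrvau,yqn,kkz] add [itpk,fmsr] -> 8 lines: mits jjwxk mpvl itpk fmsr zja fpj kda
Hunk 7: at line 3 remove [itpk] add [wane,gac] -> 9 lines: mits jjwxk mpvl wane gac fmsr zja fpj kda
Final line count: 9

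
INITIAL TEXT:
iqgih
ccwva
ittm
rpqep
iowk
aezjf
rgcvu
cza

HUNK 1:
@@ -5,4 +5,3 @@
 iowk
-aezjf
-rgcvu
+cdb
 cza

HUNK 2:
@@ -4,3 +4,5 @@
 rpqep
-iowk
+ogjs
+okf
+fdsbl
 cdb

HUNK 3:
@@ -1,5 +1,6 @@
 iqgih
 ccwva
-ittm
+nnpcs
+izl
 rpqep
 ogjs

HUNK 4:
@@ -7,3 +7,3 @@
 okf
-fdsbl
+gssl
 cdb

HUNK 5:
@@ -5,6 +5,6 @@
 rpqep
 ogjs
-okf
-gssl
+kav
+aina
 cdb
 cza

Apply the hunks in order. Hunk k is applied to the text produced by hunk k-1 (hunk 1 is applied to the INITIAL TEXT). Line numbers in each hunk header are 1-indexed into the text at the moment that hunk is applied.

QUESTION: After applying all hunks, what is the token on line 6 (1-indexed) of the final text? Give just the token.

Hunk 1: at line 5 remove [aezjf,rgcvu] add [cdb] -> 7 lines: iqgih ccwva ittm rpqep iowk cdb cza
Hunk 2: at line 4 remove [iowk] add [ogjs,okf,fdsbl] -> 9 lines: iqgih ccwva ittm rpqep ogjs okf fdsbl cdb cza
Hunk 3: at line 1 remove [ittm] add [nnpcs,izl] -> 10 lines: iqgih ccwva nnpcs izl rpqep ogjs okf fdsbl cdb cza
Hunk 4: at line 7 remove [fdsbl] add [gssl] -> 10 lines: iqgih ccwva nnpcs izl rpqep ogjs okf gssl cdb cza
Hunk 5: at line 5 remove [okf,gssl] add [kav,aina] -> 10 lines: iqgih ccwva nnpcs izl rpqep ogjs kav aina cdb cza
Final line 6: ogjs

Answer: ogjs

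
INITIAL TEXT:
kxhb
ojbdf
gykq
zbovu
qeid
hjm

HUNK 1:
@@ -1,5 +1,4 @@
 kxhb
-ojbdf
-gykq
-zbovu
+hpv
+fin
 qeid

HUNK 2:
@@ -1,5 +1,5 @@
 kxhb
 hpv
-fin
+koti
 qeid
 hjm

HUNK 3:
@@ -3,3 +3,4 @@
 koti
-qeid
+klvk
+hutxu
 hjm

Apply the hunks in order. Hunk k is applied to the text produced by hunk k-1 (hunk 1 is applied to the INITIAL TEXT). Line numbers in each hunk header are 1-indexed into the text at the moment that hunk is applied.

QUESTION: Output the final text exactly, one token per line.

Answer: kxhb
hpv
koti
klvk
hutxu
hjm

Derivation:
Hunk 1: at line 1 remove [ojbdf,gykq,zbovu] add [hpv,fin] -> 5 lines: kxhb hpv fin qeid hjm
Hunk 2: at line 1 remove [fin] add [koti] -> 5 lines: kxhb hpv koti qeid hjm
Hunk 3: at line 3 remove [qeid] add [klvk,hutxu] -> 6 lines: kxhb hpv koti klvk hutxu hjm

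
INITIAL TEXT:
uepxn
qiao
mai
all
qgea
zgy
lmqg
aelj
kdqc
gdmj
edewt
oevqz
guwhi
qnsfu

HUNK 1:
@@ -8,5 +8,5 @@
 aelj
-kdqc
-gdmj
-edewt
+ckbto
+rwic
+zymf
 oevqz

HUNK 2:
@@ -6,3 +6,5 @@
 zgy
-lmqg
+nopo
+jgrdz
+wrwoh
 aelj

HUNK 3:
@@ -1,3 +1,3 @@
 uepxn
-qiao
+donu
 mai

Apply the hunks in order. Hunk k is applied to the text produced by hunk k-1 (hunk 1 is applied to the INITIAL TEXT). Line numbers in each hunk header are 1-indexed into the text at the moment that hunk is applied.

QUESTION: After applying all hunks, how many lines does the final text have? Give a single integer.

Answer: 16

Derivation:
Hunk 1: at line 8 remove [kdqc,gdmj,edewt] add [ckbto,rwic,zymf] -> 14 lines: uepxn qiao mai all qgea zgy lmqg aelj ckbto rwic zymf oevqz guwhi qnsfu
Hunk 2: at line 6 remove [lmqg] add [nopo,jgrdz,wrwoh] -> 16 lines: uepxn qiao mai all qgea zgy nopo jgrdz wrwoh aelj ckbto rwic zymf oevqz guwhi qnsfu
Hunk 3: at line 1 remove [qiao] add [donu] -> 16 lines: uepxn donu mai all qgea zgy nopo jgrdz wrwoh aelj ckbto rwic zymf oevqz guwhi qnsfu
Final line count: 16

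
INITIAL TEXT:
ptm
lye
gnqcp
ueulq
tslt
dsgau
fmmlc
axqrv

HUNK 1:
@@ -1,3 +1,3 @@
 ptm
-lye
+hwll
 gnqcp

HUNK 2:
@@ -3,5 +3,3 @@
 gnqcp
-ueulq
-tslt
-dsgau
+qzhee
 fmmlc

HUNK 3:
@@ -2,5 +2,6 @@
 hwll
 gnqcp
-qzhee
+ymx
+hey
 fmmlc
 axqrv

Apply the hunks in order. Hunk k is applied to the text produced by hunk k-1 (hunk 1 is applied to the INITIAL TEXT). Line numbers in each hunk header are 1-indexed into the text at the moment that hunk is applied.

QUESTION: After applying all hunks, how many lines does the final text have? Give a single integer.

Answer: 7

Derivation:
Hunk 1: at line 1 remove [lye] add [hwll] -> 8 lines: ptm hwll gnqcp ueulq tslt dsgau fmmlc axqrv
Hunk 2: at line 3 remove [ueulq,tslt,dsgau] add [qzhee] -> 6 lines: ptm hwll gnqcp qzhee fmmlc axqrv
Hunk 3: at line 2 remove [qzhee] add [ymx,hey] -> 7 lines: ptm hwll gnqcp ymx hey fmmlc axqrv
Final line count: 7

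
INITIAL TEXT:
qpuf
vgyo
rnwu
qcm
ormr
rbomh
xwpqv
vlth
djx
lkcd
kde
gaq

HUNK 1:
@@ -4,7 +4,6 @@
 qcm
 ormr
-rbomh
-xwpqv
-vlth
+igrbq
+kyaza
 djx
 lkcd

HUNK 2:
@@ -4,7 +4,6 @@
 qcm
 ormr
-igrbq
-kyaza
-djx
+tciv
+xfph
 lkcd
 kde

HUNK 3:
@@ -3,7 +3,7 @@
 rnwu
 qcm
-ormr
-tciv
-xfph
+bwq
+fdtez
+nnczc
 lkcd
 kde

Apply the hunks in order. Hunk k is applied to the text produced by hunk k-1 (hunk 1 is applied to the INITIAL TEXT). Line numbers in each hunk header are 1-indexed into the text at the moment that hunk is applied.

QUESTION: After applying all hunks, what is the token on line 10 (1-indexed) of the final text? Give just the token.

Hunk 1: at line 4 remove [rbomh,xwpqv,vlth] add [igrbq,kyaza] -> 11 lines: qpuf vgyo rnwu qcm ormr igrbq kyaza djx lkcd kde gaq
Hunk 2: at line 4 remove [igrbq,kyaza,djx] add [tciv,xfph] -> 10 lines: qpuf vgyo rnwu qcm ormr tciv xfph lkcd kde gaq
Hunk 3: at line 3 remove [ormr,tciv,xfph] add [bwq,fdtez,nnczc] -> 10 lines: qpuf vgyo rnwu qcm bwq fdtez nnczc lkcd kde gaq
Final line 10: gaq

Answer: gaq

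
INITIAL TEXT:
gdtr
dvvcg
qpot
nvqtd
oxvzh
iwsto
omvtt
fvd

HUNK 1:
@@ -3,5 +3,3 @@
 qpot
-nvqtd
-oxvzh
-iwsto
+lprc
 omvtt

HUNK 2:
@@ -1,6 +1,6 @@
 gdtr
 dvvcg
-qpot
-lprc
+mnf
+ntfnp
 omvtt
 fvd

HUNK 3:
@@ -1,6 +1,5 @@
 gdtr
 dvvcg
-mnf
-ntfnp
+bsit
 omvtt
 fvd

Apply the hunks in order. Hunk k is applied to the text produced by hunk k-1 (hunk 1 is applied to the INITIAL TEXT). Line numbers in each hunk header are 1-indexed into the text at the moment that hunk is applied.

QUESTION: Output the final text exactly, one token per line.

Answer: gdtr
dvvcg
bsit
omvtt
fvd

Derivation:
Hunk 1: at line 3 remove [nvqtd,oxvzh,iwsto] add [lprc] -> 6 lines: gdtr dvvcg qpot lprc omvtt fvd
Hunk 2: at line 1 remove [qpot,lprc] add [mnf,ntfnp] -> 6 lines: gdtr dvvcg mnf ntfnp omvtt fvd
Hunk 3: at line 1 remove [mnf,ntfnp] add [bsit] -> 5 lines: gdtr dvvcg bsit omvtt fvd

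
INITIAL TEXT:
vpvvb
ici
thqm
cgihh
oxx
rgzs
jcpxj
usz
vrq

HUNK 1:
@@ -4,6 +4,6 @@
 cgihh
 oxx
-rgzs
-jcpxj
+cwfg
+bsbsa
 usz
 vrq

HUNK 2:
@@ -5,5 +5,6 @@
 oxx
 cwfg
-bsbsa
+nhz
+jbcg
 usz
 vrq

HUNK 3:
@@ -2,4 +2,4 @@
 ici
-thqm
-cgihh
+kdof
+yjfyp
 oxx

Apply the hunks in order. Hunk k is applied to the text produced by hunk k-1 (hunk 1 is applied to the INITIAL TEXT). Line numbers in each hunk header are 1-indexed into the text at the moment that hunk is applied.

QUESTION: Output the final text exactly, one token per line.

Answer: vpvvb
ici
kdof
yjfyp
oxx
cwfg
nhz
jbcg
usz
vrq

Derivation:
Hunk 1: at line 4 remove [rgzs,jcpxj] add [cwfg,bsbsa] -> 9 lines: vpvvb ici thqm cgihh oxx cwfg bsbsa usz vrq
Hunk 2: at line 5 remove [bsbsa] add [nhz,jbcg] -> 10 lines: vpvvb ici thqm cgihh oxx cwfg nhz jbcg usz vrq
Hunk 3: at line 2 remove [thqm,cgihh] add [kdof,yjfyp] -> 10 lines: vpvvb ici kdof yjfyp oxx cwfg nhz jbcg usz vrq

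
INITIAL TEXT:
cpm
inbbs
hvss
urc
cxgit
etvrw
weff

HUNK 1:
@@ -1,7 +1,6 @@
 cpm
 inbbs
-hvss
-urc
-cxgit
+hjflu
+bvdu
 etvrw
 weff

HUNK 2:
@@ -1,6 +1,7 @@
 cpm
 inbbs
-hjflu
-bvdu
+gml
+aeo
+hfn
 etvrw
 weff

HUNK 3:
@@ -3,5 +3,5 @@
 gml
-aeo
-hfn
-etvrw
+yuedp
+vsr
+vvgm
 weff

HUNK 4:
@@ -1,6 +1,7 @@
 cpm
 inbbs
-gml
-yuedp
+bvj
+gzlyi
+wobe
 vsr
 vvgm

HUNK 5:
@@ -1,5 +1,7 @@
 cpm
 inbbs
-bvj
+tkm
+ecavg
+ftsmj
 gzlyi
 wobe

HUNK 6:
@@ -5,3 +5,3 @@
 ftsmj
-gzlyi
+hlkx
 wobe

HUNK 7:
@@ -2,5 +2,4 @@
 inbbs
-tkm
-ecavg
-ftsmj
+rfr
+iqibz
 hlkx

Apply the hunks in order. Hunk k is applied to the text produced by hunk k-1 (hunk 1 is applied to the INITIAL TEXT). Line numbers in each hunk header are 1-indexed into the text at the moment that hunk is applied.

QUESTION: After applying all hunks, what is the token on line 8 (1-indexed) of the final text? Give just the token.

Answer: vvgm

Derivation:
Hunk 1: at line 1 remove [hvss,urc,cxgit] add [hjflu,bvdu] -> 6 lines: cpm inbbs hjflu bvdu etvrw weff
Hunk 2: at line 1 remove [hjflu,bvdu] add [gml,aeo,hfn] -> 7 lines: cpm inbbs gml aeo hfn etvrw weff
Hunk 3: at line 3 remove [aeo,hfn,etvrw] add [yuedp,vsr,vvgm] -> 7 lines: cpm inbbs gml yuedp vsr vvgm weff
Hunk 4: at line 1 remove [gml,yuedp] add [bvj,gzlyi,wobe] -> 8 lines: cpm inbbs bvj gzlyi wobe vsr vvgm weff
Hunk 5: at line 1 remove [bvj] add [tkm,ecavg,ftsmj] -> 10 lines: cpm inbbs tkm ecavg ftsmj gzlyi wobe vsr vvgm weff
Hunk 6: at line 5 remove [gzlyi] add [hlkx] -> 10 lines: cpm inbbs tkm ecavg ftsmj hlkx wobe vsr vvgm weff
Hunk 7: at line 2 remove [tkm,ecavg,ftsmj] add [rfr,iqibz] -> 9 lines: cpm inbbs rfr iqibz hlkx wobe vsr vvgm weff
Final line 8: vvgm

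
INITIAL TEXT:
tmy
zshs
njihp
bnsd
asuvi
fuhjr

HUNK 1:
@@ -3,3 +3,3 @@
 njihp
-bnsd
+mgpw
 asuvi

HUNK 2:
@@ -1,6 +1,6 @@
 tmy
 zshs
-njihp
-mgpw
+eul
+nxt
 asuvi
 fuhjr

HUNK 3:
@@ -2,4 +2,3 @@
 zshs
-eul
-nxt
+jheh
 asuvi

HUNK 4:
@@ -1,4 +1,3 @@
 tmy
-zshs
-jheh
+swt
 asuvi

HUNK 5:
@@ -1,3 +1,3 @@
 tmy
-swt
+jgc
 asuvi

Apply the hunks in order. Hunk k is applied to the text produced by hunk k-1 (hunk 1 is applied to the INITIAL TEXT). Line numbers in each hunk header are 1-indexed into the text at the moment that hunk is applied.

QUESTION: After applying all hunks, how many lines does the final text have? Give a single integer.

Answer: 4

Derivation:
Hunk 1: at line 3 remove [bnsd] add [mgpw] -> 6 lines: tmy zshs njihp mgpw asuvi fuhjr
Hunk 2: at line 1 remove [njihp,mgpw] add [eul,nxt] -> 6 lines: tmy zshs eul nxt asuvi fuhjr
Hunk 3: at line 2 remove [eul,nxt] add [jheh] -> 5 lines: tmy zshs jheh asuvi fuhjr
Hunk 4: at line 1 remove [zshs,jheh] add [swt] -> 4 lines: tmy swt asuvi fuhjr
Hunk 5: at line 1 remove [swt] add [jgc] -> 4 lines: tmy jgc asuvi fuhjr
Final line count: 4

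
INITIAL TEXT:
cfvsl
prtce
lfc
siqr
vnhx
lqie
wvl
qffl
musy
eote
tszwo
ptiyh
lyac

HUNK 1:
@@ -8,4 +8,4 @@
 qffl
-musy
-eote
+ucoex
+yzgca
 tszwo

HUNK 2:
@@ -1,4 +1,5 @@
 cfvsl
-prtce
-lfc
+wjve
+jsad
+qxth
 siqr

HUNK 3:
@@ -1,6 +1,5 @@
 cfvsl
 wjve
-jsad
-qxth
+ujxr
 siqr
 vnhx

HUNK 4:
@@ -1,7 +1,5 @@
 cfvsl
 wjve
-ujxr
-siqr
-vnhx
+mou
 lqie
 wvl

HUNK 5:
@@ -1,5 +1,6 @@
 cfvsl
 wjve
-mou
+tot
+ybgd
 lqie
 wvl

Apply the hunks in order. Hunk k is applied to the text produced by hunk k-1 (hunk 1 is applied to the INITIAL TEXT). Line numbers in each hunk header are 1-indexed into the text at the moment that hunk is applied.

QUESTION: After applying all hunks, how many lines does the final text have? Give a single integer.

Answer: 12

Derivation:
Hunk 1: at line 8 remove [musy,eote] add [ucoex,yzgca] -> 13 lines: cfvsl prtce lfc siqr vnhx lqie wvl qffl ucoex yzgca tszwo ptiyh lyac
Hunk 2: at line 1 remove [prtce,lfc] add [wjve,jsad,qxth] -> 14 lines: cfvsl wjve jsad qxth siqr vnhx lqie wvl qffl ucoex yzgca tszwo ptiyh lyac
Hunk 3: at line 1 remove [jsad,qxth] add [ujxr] -> 13 lines: cfvsl wjve ujxr siqr vnhx lqie wvl qffl ucoex yzgca tszwo ptiyh lyac
Hunk 4: at line 1 remove [ujxr,siqr,vnhx] add [mou] -> 11 lines: cfvsl wjve mou lqie wvl qffl ucoex yzgca tszwo ptiyh lyac
Hunk 5: at line 1 remove [mou] add [tot,ybgd] -> 12 lines: cfvsl wjve tot ybgd lqie wvl qffl ucoex yzgca tszwo ptiyh lyac
Final line count: 12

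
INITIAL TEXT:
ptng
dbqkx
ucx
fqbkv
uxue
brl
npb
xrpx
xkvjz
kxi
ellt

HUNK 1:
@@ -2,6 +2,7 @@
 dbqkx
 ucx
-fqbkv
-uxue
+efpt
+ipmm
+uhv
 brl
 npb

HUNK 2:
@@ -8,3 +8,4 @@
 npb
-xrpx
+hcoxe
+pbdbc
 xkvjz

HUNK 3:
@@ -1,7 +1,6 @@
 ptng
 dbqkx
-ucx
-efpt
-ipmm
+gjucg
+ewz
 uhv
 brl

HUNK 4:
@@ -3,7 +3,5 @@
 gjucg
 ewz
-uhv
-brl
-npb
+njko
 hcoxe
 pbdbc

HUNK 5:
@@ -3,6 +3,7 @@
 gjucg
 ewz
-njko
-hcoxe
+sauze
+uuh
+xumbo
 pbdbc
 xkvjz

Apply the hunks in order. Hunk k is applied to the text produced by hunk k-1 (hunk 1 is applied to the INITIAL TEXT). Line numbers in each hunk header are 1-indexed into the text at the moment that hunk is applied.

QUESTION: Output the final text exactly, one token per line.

Answer: ptng
dbqkx
gjucg
ewz
sauze
uuh
xumbo
pbdbc
xkvjz
kxi
ellt

Derivation:
Hunk 1: at line 2 remove [fqbkv,uxue] add [efpt,ipmm,uhv] -> 12 lines: ptng dbqkx ucx efpt ipmm uhv brl npb xrpx xkvjz kxi ellt
Hunk 2: at line 8 remove [xrpx] add [hcoxe,pbdbc] -> 13 lines: ptng dbqkx ucx efpt ipmm uhv brl npb hcoxe pbdbc xkvjz kxi ellt
Hunk 3: at line 1 remove [ucx,efpt,ipmm] add [gjucg,ewz] -> 12 lines: ptng dbqkx gjucg ewz uhv brl npb hcoxe pbdbc xkvjz kxi ellt
Hunk 4: at line 3 remove [uhv,brl,npb] add [njko] -> 10 lines: ptng dbqkx gjucg ewz njko hcoxe pbdbc xkvjz kxi ellt
Hunk 5: at line 3 remove [njko,hcoxe] add [sauze,uuh,xumbo] -> 11 lines: ptng dbqkx gjucg ewz sauze uuh xumbo pbdbc xkvjz kxi ellt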